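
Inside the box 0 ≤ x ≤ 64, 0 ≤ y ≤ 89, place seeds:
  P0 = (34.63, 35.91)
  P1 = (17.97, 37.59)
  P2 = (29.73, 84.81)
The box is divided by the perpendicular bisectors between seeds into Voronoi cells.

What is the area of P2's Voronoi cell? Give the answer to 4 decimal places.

Area of P2's cell: 1690.8264

1. box [0,64]×[0,89]: [(0, 0) (64, 0) (64, 89) (0, 89)]
2. ⊥bis P2·P0 via (32.18,60.36): [(0, 57.1354) (64, 63.5485) (64, 89) (0, 89)]  |A|=1834.1144
3. ⊥bis P2·P1 via (23.85,61.2): [(0, 67.1398) (28.6451, 60.0058) (64, 63.5485) (64, 89) (0, 89)]  |A|=1690.8264
4. canonical 5-gon: [(0, 67.1398) (28.6451, 60.0058) (64, 63.5485) (64, 89) (0, 89)]
5. shoelace: 1690.8264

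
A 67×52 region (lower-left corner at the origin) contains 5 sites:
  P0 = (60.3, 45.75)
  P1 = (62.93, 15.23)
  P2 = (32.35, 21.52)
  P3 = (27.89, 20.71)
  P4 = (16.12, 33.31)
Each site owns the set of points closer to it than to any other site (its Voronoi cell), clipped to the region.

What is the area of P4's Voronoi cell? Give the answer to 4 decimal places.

Area of P4's cell: 1018.6951

1. box [0,67]×[0,52]: [(0, 0) (67, 0) (67, 52) (0, 52)]
2. ⊥bis P4·P0 via (38.21,39.53): [(0, 0) (49.3407, 0) (34.6988, 52) (0, 52)]  |A|=2185.0252
3. ⊥bis P4·P1 via (39.525,24.27): [(0, 0) (30.1509, 0) (41.2496, 28.7351) (34.6988, 52) (0, 52)]  |A|=1909.3156
4. ⊥bis P4·P2 via (24.235,27.415): [(0, 0) (4.3199, 0) (36.7646, 44.6632) (34.6988, 52) (0, 52)]  |A|=1179.639
5. ⊥bis P4·P3 via (22.005,27.01): [(0, 6.4545) (28.0276, 32.6359) (36.7646, 44.6632) (34.6988, 52) (0, 52)]  |A|=1018.6951
6. canonical 5-gon: [(0, 6.4545) (28.0276, 32.6359) (36.7646, 44.6632) (34.6988, 52) (0, 52)]
7. shoelace: 1018.6951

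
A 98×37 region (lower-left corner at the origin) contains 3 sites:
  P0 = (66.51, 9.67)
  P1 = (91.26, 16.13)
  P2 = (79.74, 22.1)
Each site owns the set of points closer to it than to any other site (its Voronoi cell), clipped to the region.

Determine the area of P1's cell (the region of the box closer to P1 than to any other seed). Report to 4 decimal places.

Area of P1's cell: 445.8487

1. box [0,98]×[0,37]: [(0, 0) (98, 0) (98, 37) (0, 37)]
2. ⊥bis P1·P0 via (78.885,12.9): [(82.252, 0) (98, 0) (98, 37) (72.5947, 37)]  |A|=761.3363
3. ⊥bis P1·P2 via (85.5,19.115): [(80.0219, 8.5442) (82.252, 0) (98, 0) (98, 37) (94.7685, 37)]  |A|=445.8487
4. canonical 5-gon: [(80.0219, 8.5442) (82.252, 0) (98, 0) (98, 37) (94.7685, 37)]
5. shoelace: 445.8487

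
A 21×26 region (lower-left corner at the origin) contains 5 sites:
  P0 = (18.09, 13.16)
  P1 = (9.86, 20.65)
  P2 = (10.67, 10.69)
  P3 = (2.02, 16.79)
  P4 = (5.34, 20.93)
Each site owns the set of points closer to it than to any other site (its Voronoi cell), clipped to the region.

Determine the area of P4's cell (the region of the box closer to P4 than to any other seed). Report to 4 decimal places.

Area of P4's cell: 55.0765

1. box [0,21]×[0,26]: [(0, 0) (21, 0) (21, 26) (0, 26)]
2. ⊥bis P4·P0 via (11.715,17.045): [(0, 0) (1.3276, 0) (17.1723, 26) (0, 26)]  |A|=240.4982
3. ⊥bis P4·P1 via (7.6,20.79): [(0, 0) (1.3276, 0) (6.8761, 9.1048) (7.9227, 26) (0, 26)]  |A|=162.3617
4. ⊥bis P4·P2 via (8.005,15.81): [(0, 11.6433) (7.2677, 15.4262) (7.9227, 26) (0, 26)]  |A|=94.0568
5. ⊥bis P4·P3 via (3.68,18.86): [(0, 21.8111) (7.3006, 15.9565) (7.9227, 26) (0, 26)]  |A|=55.0765
6. canonical 4-gon: [(0, 21.8111) (7.3006, 15.9565) (7.9227, 26) (0, 26)]
7. shoelace: 55.0765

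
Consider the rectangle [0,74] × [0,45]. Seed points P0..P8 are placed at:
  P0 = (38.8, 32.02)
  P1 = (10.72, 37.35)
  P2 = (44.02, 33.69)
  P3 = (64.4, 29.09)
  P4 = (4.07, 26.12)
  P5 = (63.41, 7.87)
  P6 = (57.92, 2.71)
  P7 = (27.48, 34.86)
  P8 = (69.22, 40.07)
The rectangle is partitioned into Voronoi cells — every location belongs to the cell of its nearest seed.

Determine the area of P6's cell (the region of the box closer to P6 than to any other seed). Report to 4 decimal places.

Area of P6's cell: 384.9705

1. box [0,74]×[0,45]: [(0, 0) (74, 0) (74, 45) (0, 45)]
2. ⊥bis P6·P0 via (48.36,17.365): [(21.7403, 0) (74, 0) (74, 34.0909)]  |A|=890.7902
3. ⊥bis P6·P1 via (34.32,20.03): [(21.7403, 0) (74, 0) (74, 34.0909)]  |A|=890.7902
4. ⊥bis P6·P2 via (50.97,18.2): [(46.71, 16.2886) (21.7403, 0) (74, 0) (74, 28.533)]  |A|=814.9526
5. ⊥bis P6·P3 via (61.16,15.9): [(51.2625, 18.3312) (46.71, 16.2886) (21.7403, 0) (74, 0) (74, 12.746)]  |A|=635.4735
6. ⊥bis P6·P4 via (30.995,14.415): [(51.2625, 18.3312) (46.71, 16.2886) (25.9112, 2.7208) (24.7284, 0) (74, 0) (74, 12.746)]  |A|=631.4084
7. ⊥bis P6·P5 via (60.665,5.29): [(49.2545, 17.4303) (46.71, 16.2886) (25.9112, 2.7208) (24.7284, 0) (65.637, 0)]  |A|=384.9705
8. ⊥bis P6·P7 via (42.7,18.785): [(49.2545, 17.4303) (46.71, 16.2886) (25.9112, 2.7208) (24.7284, 0) (65.637, 0)]  |A|=384.9705
9. ⊥bis P6·P8 via (63.57,21.39): [(49.2545, 17.4303) (46.71, 16.2886) (25.9112, 2.7208) (24.7284, 0) (65.637, 0)]  |A|=384.9705
10. canonical 5-gon: [(49.2545, 17.4303) (46.71, 16.2886) (25.9112, 2.7208) (24.7284, 0) (65.637, 0)]
11. shoelace: 384.9705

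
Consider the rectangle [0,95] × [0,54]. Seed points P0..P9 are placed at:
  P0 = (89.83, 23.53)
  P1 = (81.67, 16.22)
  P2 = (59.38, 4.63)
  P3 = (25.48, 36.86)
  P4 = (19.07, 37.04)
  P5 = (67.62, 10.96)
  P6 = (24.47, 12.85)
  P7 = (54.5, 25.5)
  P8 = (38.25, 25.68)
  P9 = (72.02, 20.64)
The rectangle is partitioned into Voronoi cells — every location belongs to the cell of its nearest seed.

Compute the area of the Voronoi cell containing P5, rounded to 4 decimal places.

1. box [0,95]×[0,54]: [(0, 0) (95, 0) (95, 54) (0, 54)]
2. ⊥bis P5·P0 via (78.725,17.245): [(0, 0) (88.485, 0) (57.9231, 54) (0, 54)]  |A|=3953.0186
3. ⊥bis P5·P1 via (74.645,13.59): [(0, 0) (79.7328, 0) (62.63, 45.6834) (57.9231, 54) (0, 54)]  |A|=3753.103
4. ⊥bis P5·P2 via (63.5,7.795): [(69.4881, 0) (79.7328, 0) (62.63, 45.6834) (57.9231, 54) (28.0051, 54)]  |A|=1120.7842
5. ⊥bis P5·P3 via (46.55,23.91): [(48.5814, 27.2151) (69.4881, 0) (79.7328, 0) (62.63, 45.6834) (61.3367, 47.9684)]  |A|=646.2202
6. ⊥bis P5·P4 via (43.345,24): [(48.5814, 27.2151) (69.4881, 0) (79.7328, 0) (62.63, 45.6834) (61.3367, 47.9684)]  |A|=646.2202
7. ⊥bis P5·P6 via (46.045,11.905): [(48.5814, 27.2151) (69.4881, 0) (79.7328, 0) (62.63, 45.6834) (61.3367, 47.9684)]  |A|=646.2202
8. ⊥bis P5·P7 via (61.06,18.23): [(57.7667, 15.2583) (69.4881, 0) (79.7328, 0) (69.9161, 26.2212)]  |A|=291.2548
9. ⊥bis P5·P8 via (52.935,18.32): [(57.7667, 15.2583) (69.4881, 0) (79.7328, 0) (69.9161, 26.2212)]  |A|=291.2548
10. ⊥bis P5·P9 via (69.82,15.8): [(62.2037, 19.262) (57.7667, 15.2583) (69.4881, 0) (79.7328, 0) (74.6374, 13.6103)]  |A|=226.1955
11. canonical 5-gon: [(62.2037, 19.262) (57.7667, 15.2583) (69.4881, 0) (79.7328, 0) (74.6374, 13.6103)]
12. shoelace: 226.1955

Area of P5's cell: 226.1955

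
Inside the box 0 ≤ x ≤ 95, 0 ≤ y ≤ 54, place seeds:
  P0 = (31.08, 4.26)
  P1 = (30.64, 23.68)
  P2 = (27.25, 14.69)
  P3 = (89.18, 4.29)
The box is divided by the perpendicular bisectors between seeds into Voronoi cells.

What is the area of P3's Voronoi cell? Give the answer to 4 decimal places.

1. box [0,95]×[0,54]: [(0, 0) (95, 0) (95, 54) (0, 54)]
2. ⊥bis P3·P0 via (60.13,4.275): [(60.1322, 0) (95, 0) (95, 54) (60.1043, 54)]  |A|=1883.6136
3. ⊥bis P3·P1 via (59.91,13.985): [(60.1247, 14.6331) (60.1322, 0) (95, 0) (95, 54) (73.164, 54)]  |A|=1626.5533
4. ⊥bis P3·P2 via (58.215,9.49): [(60.1247, 14.6331) (60.1322, 0) (95, 0) (95, 54) (73.164, 54)]  |A|=1626.5533
5. canonical 5-gon: [(60.1247, 14.6331) (60.1322, 0) (95, 0) (95, 54) (73.164, 54)]
6. shoelace: 1626.5533

Area of P3's cell: 1626.5533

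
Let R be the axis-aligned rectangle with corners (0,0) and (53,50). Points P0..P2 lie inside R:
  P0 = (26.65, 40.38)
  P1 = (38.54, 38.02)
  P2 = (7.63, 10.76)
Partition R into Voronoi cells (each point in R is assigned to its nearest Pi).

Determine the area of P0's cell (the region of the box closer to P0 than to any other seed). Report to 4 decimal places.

Area of P0's cell: 741.4021

1. box [0,53]×[0,50]: [(0, 0) (53, 0) (53, 50) (0, 50)]
2. ⊥bis P0·P1 via (32.595,39.2): [(0, 0) (24.8143, 0) (34.7387, 50) (0, 50)]  |A|=1488.8249
3. ⊥bis P0·P2 via (17.14,25.57): [(0, 36.5762) (28.4483, 18.3085) (34.7387, 50) (0, 50)]  |A|=741.4021
4. canonical 4-gon: [(0, 36.5762) (28.4483, 18.3085) (34.7387, 50) (0, 50)]
5. shoelace: 741.4021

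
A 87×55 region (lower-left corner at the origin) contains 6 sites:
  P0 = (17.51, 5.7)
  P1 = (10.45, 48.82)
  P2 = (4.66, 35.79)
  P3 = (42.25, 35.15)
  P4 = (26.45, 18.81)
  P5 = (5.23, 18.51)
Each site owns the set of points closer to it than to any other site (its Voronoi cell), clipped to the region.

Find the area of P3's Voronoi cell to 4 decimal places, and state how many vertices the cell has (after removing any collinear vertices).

1. box [0,87]×[0,55]: [(0, 0) (87, 0) (87, 55) (0, 55)]
2. ⊥bis P3·P0 via (29.88,20.425): [(0, 45.5262) (54.1935, 0) (87, 0) (87, 55) (0, 55)]  |A|=3551.3869
3. ⊥bis P3·P1 via (26.35,41.985): [(20.4774, 28.3238) (54.1935, 0) (87, 0) (87, 55) (31.9448, 55)]  |A|=3028.3049
4. ⊥bis P3·P2 via (23.455,35.47): [(23.4511, 35.2414) (23.2931, 25.9585) (54.1935, 0) (87, 0) (87, 55) (31.9448, 55)]  |A|=3015.0492
5. ⊥bis P3·P4 via (34.35,26.98): [(24.1426, 36.8501) (62.2521, 0) (87, 0) (87, 55) (31.9448, 55)]  |A|=2684.1831
6. ⊥bis P3·P5 via (23.74,26.83): [(24.1426, 36.8501) (62.2521, 0) (87, 0) (87, 55) (31.9448, 55)]  |A|=2684.1831
7. canonical 5-gon: [(24.1426, 36.8501) (62.2521, 0) (87, 0) (87, 55) (31.9448, 55)]
8. shoelace: 2684.1831

Area of P3's cell: 2684.1831 (5 vertices)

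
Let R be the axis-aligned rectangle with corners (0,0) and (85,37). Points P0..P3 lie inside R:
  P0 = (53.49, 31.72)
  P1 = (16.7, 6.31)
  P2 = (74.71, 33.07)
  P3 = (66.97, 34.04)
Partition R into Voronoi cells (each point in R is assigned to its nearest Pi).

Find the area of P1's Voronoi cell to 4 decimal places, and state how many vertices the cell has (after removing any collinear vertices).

Area of P1's cell: 1311.6758 (4 vertices)

1. box [0,85]×[0,37]: [(0, 0) (85, 0) (85, 37) (0, 37)]
2. ⊥bis P1·P0 via (35.095,19.015): [(0, 0) (48.2282, 0) (22.6732, 37) (0, 37)]  |A|=1311.6758
3. ⊥bis P1·P2 via (45.705,19.69): [(0, 0) (48.2282, 0) (22.6732, 37) (0, 37)]  |A|=1311.6758
4. ⊥bis P1·P3 via (41.835,20.175): [(0, 0) (48.2282, 0) (22.6732, 37) (0, 37)]  |A|=1311.6758
5. canonical 4-gon: [(0, 0) (48.2282, 0) (22.6732, 37) (0, 37)]
6. shoelace: 1311.6758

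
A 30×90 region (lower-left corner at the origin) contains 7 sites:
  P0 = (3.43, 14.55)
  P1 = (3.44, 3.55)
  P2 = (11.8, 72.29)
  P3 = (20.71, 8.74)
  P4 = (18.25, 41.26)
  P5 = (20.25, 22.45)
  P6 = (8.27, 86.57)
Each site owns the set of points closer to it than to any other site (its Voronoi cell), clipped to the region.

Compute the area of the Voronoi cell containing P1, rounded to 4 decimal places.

Area of P1's cell: 113.7067

1. box [0,30]×[0,90]: [(0, 0) (30, 0) (30, 90) (0, 90)]
2. ⊥bis P1·P0 via (3.435,9.05): [(0, 9.0469) (0, 0) (30, 0) (30, 9.0742)]  |A|=271.8154
3. ⊥bis P1·P2 via (7.62,37.92): [(0, 9.0469) (0, 0) (30, 0) (30, 9.0742)]  |A|=271.8154
4. ⊥bis P1·P3 via (12.075,6.145): [(11.1999, 9.0571) (0, 9.0469) (0, 0) (13.9217, 0)]  |A|=113.7067
5. ⊥bis P1·P4 via (10.845,22.405): [(11.1999, 9.0571) (0, 9.0469) (0, 0) (13.9217, 0)]  |A|=113.7067
6. ⊥bis P1·P5 via (11.845,13): [(11.1999, 9.0571) (0, 9.0469) (0, 0) (13.9217, 0)]  |A|=113.7067
7. ⊥bis P1·P6 via (5.855,45.06): [(11.1999, 9.0571) (0, 9.0469) (0, 0) (13.9217, 0)]  |A|=113.7067
8. canonical 4-gon: [(11.1999, 9.0571) (0, 9.0469) (0, 0) (13.9217, 0)]
9. shoelace: 113.7067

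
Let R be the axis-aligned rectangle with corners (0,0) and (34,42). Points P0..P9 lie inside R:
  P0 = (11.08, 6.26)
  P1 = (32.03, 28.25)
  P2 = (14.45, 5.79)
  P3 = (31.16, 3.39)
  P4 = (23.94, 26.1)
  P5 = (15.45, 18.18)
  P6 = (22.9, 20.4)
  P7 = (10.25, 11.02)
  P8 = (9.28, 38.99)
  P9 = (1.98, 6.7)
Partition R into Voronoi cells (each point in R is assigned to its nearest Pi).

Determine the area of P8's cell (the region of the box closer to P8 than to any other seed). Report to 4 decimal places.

1. box [0,34]×[0,42]: [(0, 0) (34, 0) (34, 42) (0, 42)]
2. ⊥bis P8·P0 via (10.18,22.625): [(0, 22.0651) (34, 23.935) (34, 42) (0, 42)]  |A|=645.9977
3. ⊥bis P8·P1 via (20.655,33.62): [(0, 22.0651) (15.6052, 22.9234) (24.6111, 42) (0, 42)]  |A|=390.2926
4. ⊥bis P8·P2 via (11.865,22.39): [(0, 22.0651) (15.118, 22.8966) (15.6303, 22.9763) (24.6111, 42) (0, 42)]  |A|=390.2801
5. ⊥bis P8·P3 via (20.22,21.19): [(0, 22.0651) (15.118, 22.8966) (15.6303, 22.9763) (24.6111, 42) (0, 42)]  |A|=390.2801
6. ⊥bis P8·P4 via (16.61,32.545): [(0, 22.0651) (7.7712, 22.4925) (24.249, 41.2329) (24.6111, 42) (0, 42)]  |A|=320.436
7. ⊥bis P8·P5 via (12.365,28.585): [(0, 24.9189) (13.3972, 28.891) (24.249, 41.2329) (24.6111, 42) (0, 42)]  |A|=277.66
8. ⊥bis P8·P6 via (16.09,29.695): [(0, 24.9189) (13.3972, 28.891) (24.249, 41.2329) (24.6111, 42) (0, 42)]  |A|=277.66
9. ⊥bis P8·P7 via (9.765,25.005): [(0, 24.9189) (13.3972, 28.891) (24.249, 41.2329) (24.6111, 42) (0, 42)]  |A|=277.66
10. ⊥bis P8·P9 via (5.63,22.845): [(0, 24.9189) (13.3972, 28.891) (24.249, 41.2329) (24.6111, 42) (0, 42)]  |A|=277.66
11. canonical 5-gon: [(0, 24.9189) (13.3972, 28.891) (24.249, 41.2329) (24.6111, 42) (0, 42)]
12. shoelace: 277.66

Area of P8's cell: 277.6600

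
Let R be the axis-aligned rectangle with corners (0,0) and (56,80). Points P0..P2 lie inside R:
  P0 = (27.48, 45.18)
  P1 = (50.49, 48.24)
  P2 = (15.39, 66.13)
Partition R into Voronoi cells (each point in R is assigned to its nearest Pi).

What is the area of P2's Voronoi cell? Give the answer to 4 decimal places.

1. box [0,56]×[0,80]: [(0, 0) (56, 0) (56, 80) (0, 80)]
2. ⊥bis P2·P0 via (21.435,55.655): [(0, 43.2851) (56, 75.6021) (56, 80) (0, 80)]  |A|=1151.1593
3. ⊥bis P2·P1 via (32.94,57.185): [(0, 43.2851) (36.6294, 64.4235) (44.5685, 80) (0, 80)]  |A|=1019.5323
4. canonical 4-gon: [(0, 43.2851) (36.6294, 64.4235) (44.5685, 80) (0, 80)]
5. shoelace: 1019.5323

Area of P2's cell: 1019.5323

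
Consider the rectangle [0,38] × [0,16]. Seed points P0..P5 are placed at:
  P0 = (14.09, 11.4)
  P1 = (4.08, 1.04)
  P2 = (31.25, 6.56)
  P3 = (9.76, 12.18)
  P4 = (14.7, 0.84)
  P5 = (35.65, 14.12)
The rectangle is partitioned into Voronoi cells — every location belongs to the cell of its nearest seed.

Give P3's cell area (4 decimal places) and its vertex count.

Area of P3's cell: 102.0426 (5 vertices)

1. box [0,38]×[0,16]: [(0, 0) (38, 0) (38, 16) (0, 16)]
2. ⊥bis P3·P0 via (11.925,11.79): [(0, 0) (9.8012, 0) (12.6834, 16) (0, 16)]  |A|=179.8764
3. ⊥bis P3·P1 via (6.92,6.61): [(0, 10.1383) (10.6493, 4.7085) (12.6834, 16) (0, 16)]  |A|=102.8187
4. ⊥bis P3·P2 via (20.505,9.37): [(0, 10.1383) (10.6493, 4.7085) (12.6834, 16) (0, 16)]  |A|=102.8187
5. ⊥bis P3·P4 via (12.23,6.51): [(0, 10.1383) (9.4723, 5.3087) (10.8669, 5.9162) (12.6834, 16) (0, 16)]  |A|=102.0426
6. ⊥bis P3·P5 via (22.705,13.15): [(0, 10.1383) (9.4723, 5.3087) (10.8669, 5.9162) (12.6834, 16) (0, 16)]  |A|=102.0426
7. canonical 5-gon: [(0, 10.1383) (9.4723, 5.3087) (10.8669, 5.9162) (12.6834, 16) (0, 16)]
8. shoelace: 102.0426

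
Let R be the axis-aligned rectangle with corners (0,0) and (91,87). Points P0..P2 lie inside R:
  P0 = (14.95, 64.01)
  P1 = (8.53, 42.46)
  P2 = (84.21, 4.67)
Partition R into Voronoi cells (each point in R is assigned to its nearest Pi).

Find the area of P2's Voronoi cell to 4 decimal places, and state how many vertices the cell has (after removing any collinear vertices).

Area of P2's cell: 2636.8717 (4 vertices)

1. box [0,91]×[0,87]: [(0, 0) (91, 0) (91, 87) (0, 87)]
2. ⊥bis P2·P0 via (49.58,34.34): [(20.1585, 0) (91, 0) (91, 82.6843)]  |A|=2928.7405
3. ⊥bis P2·P1 via (46.37,23.565): [(54.7824, 40.4121) (34.6031, 0) (91, 0) (91, 82.6843)]  |A|=2636.8717
4. canonical 4-gon: [(54.7824, 40.4121) (34.6031, 0) (91, 0) (91, 82.6843)]
5. shoelace: 2636.8717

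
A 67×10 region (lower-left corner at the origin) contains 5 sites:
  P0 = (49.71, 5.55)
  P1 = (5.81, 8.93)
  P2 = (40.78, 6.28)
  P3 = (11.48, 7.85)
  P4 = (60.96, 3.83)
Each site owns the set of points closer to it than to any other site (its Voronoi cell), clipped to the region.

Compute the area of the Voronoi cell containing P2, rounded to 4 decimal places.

1. box [0,67]×[0,10]: [(0, 0) (67, 0) (67, 10) (0, 10)]
2. ⊥bis P2·P0 via (45.245,5.915): [(0, 0) (44.7615, 0) (45.5789, 10) (0, 10)]  |A|=451.702
3. ⊥bis P2·P1 via (23.295,7.605): [(22.7187, 0) (44.7615, 0) (45.5789, 10) (23.4765, 10)]  |A|=220.7261
4. ⊥bis P2·P3 via (26.13,7.065): [(25.7514, 0) (44.7615, 0) (45.5789, 10) (26.2873, 10)]  |A|=191.5085
5. ⊥bis P2·P4 via (50.87,5.055): [(25.7514, 0) (44.7615, 0) (45.5789, 10) (26.2873, 10)]  |A|=191.5085
6. canonical 4-gon: [(25.7514, 0) (44.7615, 0) (45.5789, 10) (26.2873, 10)]
7. shoelace: 191.5085

Area of P2's cell: 191.5085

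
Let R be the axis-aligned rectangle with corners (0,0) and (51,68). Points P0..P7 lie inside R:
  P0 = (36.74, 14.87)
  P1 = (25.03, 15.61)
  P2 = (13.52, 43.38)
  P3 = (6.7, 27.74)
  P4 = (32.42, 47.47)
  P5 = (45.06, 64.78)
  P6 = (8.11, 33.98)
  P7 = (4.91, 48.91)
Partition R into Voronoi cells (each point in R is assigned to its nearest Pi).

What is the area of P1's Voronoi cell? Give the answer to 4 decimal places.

1. box [0,51]×[0,68]: [(0, 0) (51, 0) (51, 68) (0, 68)]
2. ⊥bis P1·P0 via (30.885,15.24): [(0, 0) (29.9219, 0) (34.2191, 68) (0, 68)]  |A|=2180.7951
3. ⊥bis P1·P2 via (19.275,29.495): [(0, 21.506) (0, 0) (29.9219, 0) (32.1223, 34.8199)]  |A|=866.3504
4. ⊥bis P1·P3 via (15.865,21.675): [(21.707, 30.503) (1.5214, 0) (29.9219, 0) (32.1223, 34.8199)]  |A|=609.7314
5. ⊥bis P1·P4 via (28.725,31.54): [(25.8294, 32.2116) (21.707, 30.503) (1.5214, 0) (29.9219, 0) (31.869, 30.8107)]  |A|=597.4471
6. ⊥bis P1·P5 via (35.045,40.195): [(25.8294, 32.2116) (21.707, 30.503) (1.5214, 0) (29.9219, 0) (31.869, 30.8107)]  |A|=597.4471
7. ⊥bis P1·P6 via (16.57,24.795): [(25.8294, 32.2116) (23.6346, 31.3019) (20.0521, 28.0022) (1.5214, 0) (29.9219, 0) (31.869, 30.8107)]  |A|=595.698
8. ⊥bis P1·P7 via (14.97,32.26): [(25.8294, 32.2116) (23.6346, 31.3019) (20.0521, 28.0022) (1.5214, 0) (29.9219, 0) (31.869, 30.8107)]  |A|=595.698
9. canonical 6-gon: [(25.8294, 32.2116) (23.6346, 31.3019) (20.0521, 28.0022) (1.5214, 0) (29.9219, 0) (31.869, 30.8107)]
10. shoelace: 595.698

Area of P1's cell: 595.6980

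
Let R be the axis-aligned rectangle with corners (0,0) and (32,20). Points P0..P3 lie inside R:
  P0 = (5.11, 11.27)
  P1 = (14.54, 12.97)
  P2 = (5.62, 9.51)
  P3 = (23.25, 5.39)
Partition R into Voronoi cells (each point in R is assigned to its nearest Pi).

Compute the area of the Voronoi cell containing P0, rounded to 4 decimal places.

1. box [0,32]×[0,20]: [(0, 0) (32, 0) (32, 20) (0, 20)]
2. ⊥bis P0·P1 via (9.825,12.12): [(0, 0) (12.0099, 0) (8.4044, 20) (0, 20)]  |A|=204.1437
3. ⊥bis P0·P2 via (5.365,10.39): [(0, 8.8354) (9.9, 11.7041) (8.4044, 20) (0, 20)]  |A|=90.1259
4. ⊥bis P0·P3 via (14.18,8.33): [(0, 8.8354) (9.9, 11.7041) (8.4044, 20) (0, 20)]  |A|=90.1259
5. canonical 4-gon: [(0, 8.8354) (9.9, 11.7041) (8.4044, 20) (0, 20)]
6. shoelace: 90.1259

Area of P0's cell: 90.1259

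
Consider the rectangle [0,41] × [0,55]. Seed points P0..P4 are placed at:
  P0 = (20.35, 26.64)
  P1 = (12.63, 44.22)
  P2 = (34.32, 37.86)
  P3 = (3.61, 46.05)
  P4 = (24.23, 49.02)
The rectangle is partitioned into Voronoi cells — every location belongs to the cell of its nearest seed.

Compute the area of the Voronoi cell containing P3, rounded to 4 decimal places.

1. box [0,41]×[0,55]: [(0, 0) (41, 0) (41, 55) (0, 55)]
2. ⊥bis P3·P0 via (11.98,36.345): [(0, 26.0129) (33.6104, 55) (0, 55)]  |A|=487.1338
3. ⊥bis P3·P1 via (8.12,45.135): [(0, 26.0129) (5.1398, 30.4457) (10.1214, 55) (0, 55)]  |A|=198.7561
4. ⊥bis P3·P2 via (18.965,41.955): [(0, 26.0129) (5.1398, 30.4457) (10.1214, 55) (0, 55)]  |A|=198.7561
5. ⊥bis P3·P4 via (13.92,47.535): [(0, 26.0129) (5.1398, 30.4457) (10.1214, 55) (0, 55)]  |A|=198.7561
6. canonical 4-gon: [(0, 26.0129) (5.1398, 30.4457) (10.1214, 55) (0, 55)]
7. shoelace: 198.7561

Area of P3's cell: 198.7561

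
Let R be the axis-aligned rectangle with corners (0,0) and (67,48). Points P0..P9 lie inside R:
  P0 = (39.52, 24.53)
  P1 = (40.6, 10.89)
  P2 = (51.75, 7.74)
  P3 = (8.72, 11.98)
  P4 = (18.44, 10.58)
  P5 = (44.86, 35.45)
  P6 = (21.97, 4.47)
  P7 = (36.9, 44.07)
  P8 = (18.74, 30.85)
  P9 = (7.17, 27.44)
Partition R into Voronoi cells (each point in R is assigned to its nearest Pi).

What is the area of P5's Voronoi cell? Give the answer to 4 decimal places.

1. box [0,67]×[0,48]: [(0, 0) (67, 0) (67, 48) (0, 48)]
2. ⊥bis P5·P0 via (42.19,29.99): [(67, 17.8576) (67, 48) (5.3606, 48)]  |A|=928.9791
3. ⊥bis P5·P1 via (42.73,23.17): [(63.5057, 19.5664) (67, 18.9603) (67, 48) (5.3606, 48)]  |A|=927.0526
4. ⊥bis P5·P2 via (48.305,21.595): [(55.6318, 23.4168) (67, 26.2435) (67, 48) (5.3606, 48)]  |A|=881.3135
5. ⊥bis P5·P3 via (26.79,23.715): [(13.652, 43.9454) (55.6318, 23.4168) (67, 26.2435) (67, 48) (11.0189, 48)]  |A|=869.8424
6. ⊥bis P5·P4 via (31.65,23.015): [(13.652, 43.9454) (55.6318, 23.4168) (67, 26.2435) (67, 48) (11.0189, 48)]  |A|=869.8424
7. ⊥bis P5·P6 via (33.415,19.96): [(13.652, 43.9454) (55.6318, 23.4168) (67, 26.2435) (67, 48) (11.0189, 48)]  |A|=869.8424
8. ⊥bis P5·P7 via (40.88,39.76): [(34.4165, 33.7913) (55.6318, 23.4168) (67, 26.2435) (67, 48) (49.8032, 48)]  |A|=565.5784
9. ⊥bis P5·P8 via (31.8,33.15): [(34.4165, 33.7913) (55.6318, 23.4168) (67, 26.2435) (67, 48) (49.8032, 48)]  |A|=565.5784
10. ⊥bis P5·P9 via (26.015,31.445): [(34.4165, 33.7913) (55.6318, 23.4168) (67, 26.2435) (67, 48) (49.8032, 48)]  |A|=565.5784
11. canonical 5-gon: [(34.4165, 33.7913) (55.6318, 23.4168) (67, 26.2435) (67, 48) (49.8032, 48)]
12. shoelace: 565.5784

Area of P5's cell: 565.5784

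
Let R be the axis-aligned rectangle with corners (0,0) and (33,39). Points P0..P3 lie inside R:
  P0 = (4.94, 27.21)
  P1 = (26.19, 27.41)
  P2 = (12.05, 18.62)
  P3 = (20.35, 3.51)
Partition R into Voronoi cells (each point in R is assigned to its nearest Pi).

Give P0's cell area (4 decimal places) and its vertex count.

Area of P0's cell: 258.9092 (4 vertices)

1. box [0,33]×[0,39]: [(0, 0) (33, 0) (33, 39) (0, 39)]
2. ⊥bis P0·P1 via (15.565,27.31): [(0, 0) (15.822, 0) (15.455, 39) (0, 39)]  |A|=609.9017
3. ⊥bis P0·P2 via (8.495,22.915): [(0, 15.8836) (15.5514, 28.7556) (15.455, 39) (0, 39)]  |A|=258.9092
4. ⊥bis P0·P3 via (12.645,15.36): [(0, 15.8836) (15.5514, 28.7556) (15.455, 39) (0, 39)]  |A|=258.9092
5. canonical 4-gon: [(0, 15.8836) (15.5514, 28.7556) (15.455, 39) (0, 39)]
6. shoelace: 258.9092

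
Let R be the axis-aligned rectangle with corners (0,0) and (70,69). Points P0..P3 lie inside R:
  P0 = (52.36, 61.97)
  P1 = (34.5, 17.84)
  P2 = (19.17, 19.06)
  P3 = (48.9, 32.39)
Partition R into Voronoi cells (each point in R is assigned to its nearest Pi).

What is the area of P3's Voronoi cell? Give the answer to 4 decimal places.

Area of P3's cell: 1260.6380

1. box [0,70]×[0,69]: [(0, 0) (70, 0) (70, 69) (0, 69)]
2. ⊥bis P3·P0 via (50.63,47.18): [(0, 53.1022) (0, 0) (70, 0) (70, 44.9143)]  |A|=3430.5779
3. ⊥bis P3·P1 via (41.7,25.115): [(15.2201, 51.3219) (67.0766, 0) (70, 0) (70, 44.9143)]  |A|=1305.217
4. ⊥bis P3·P2 via (34.035,25.725): [(22.9643, 50.4161) (28.412, 38.266) (67.0766, 0) (70, 0) (70, 44.9143)]  |A|=1260.638
5. canonical 5-gon: [(22.9643, 50.4161) (28.412, 38.266) (67.0766, 0) (70, 0) (70, 44.9143)]
6. shoelace: 1260.638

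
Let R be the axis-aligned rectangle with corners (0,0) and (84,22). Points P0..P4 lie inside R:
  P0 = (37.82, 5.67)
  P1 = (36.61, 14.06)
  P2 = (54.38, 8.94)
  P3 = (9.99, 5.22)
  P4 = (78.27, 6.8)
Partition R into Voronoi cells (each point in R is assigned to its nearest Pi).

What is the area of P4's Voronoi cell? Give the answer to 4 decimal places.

Area of P4's cell: 382.6817

1. box [0,84]×[0,22]: [(0, 0) (84, 0) (84, 22) (0, 22)]
2. ⊥bis P4·P0 via (58.045,6.235): [(58.2192, 0) (84, 0) (84, 22) (57.6046, 22)]  |A|=573.9385
3. ⊥bis P4·P1 via (57.44,10.43): [(57.8604, 12.8425) (58.2192, 0) (84, 0) (84, 22) (59.4563, 22)]  |A|=565.4601
4. ⊥bis P4·P2 via (66.325,7.87): [(65.62, 0) (84, 0) (84, 22) (67.5907, 22)]  |A|=382.6817
5. ⊥bis P4·P3 via (44.13,6.01): [(65.62, 0) (84, 0) (84, 22) (67.5907, 22)]  |A|=382.6817
6. canonical 4-gon: [(65.62, 0) (84, 0) (84, 22) (67.5907, 22)]
7. shoelace: 382.6817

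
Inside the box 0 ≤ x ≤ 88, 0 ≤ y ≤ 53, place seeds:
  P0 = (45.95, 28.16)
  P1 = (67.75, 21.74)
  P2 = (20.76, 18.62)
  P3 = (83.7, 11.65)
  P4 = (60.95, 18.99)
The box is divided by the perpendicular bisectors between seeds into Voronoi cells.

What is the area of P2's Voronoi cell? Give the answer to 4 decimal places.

1. box [0,88]×[0,53]: [(0, 0) (88, 0) (88, 53) (0, 53)]
2. ⊥bis P2·P0 via (33.355,23.39): [(0, 0) (42.2133, 0) (22.1411, 53) (0, 53)]  |A|=1705.3903
3. ⊥bis P2·P1 via (44.255,20.18): [(0, 0) (42.2133, 0) (22.1411, 53) (0, 53)]  |A|=1705.3903
4. ⊥bis P2·P3 via (52.23,15.135): [(0, 0) (42.2133, 0) (22.1411, 53) (0, 53)]  |A|=1705.3903
5. ⊥bis P2·P4 via (40.855,18.805): [(0, 0) (41.0281, 0) (40.9986, 3.2074) (22.1411, 53) (0, 53)]  |A|=1703.4896
6. canonical 5-gon: [(0, 0) (41.0281, 0) (40.9986, 3.2074) (22.1411, 53) (0, 53)]
7. shoelace: 1703.4896

Area of P2's cell: 1703.4896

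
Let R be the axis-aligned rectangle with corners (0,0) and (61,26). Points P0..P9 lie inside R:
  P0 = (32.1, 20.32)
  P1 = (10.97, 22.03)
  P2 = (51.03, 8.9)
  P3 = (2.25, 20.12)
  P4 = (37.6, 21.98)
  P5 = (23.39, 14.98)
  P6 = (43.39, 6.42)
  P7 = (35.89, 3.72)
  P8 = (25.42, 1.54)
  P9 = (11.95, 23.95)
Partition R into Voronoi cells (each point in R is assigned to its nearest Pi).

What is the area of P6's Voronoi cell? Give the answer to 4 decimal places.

Area of P6's cell: 121.0971

1. box [0,61]×[0,26]: [(0, 0) (61, 0) (61, 26) (0, 26)]
2. ⊥bis P6·P0 via (37.745,13.37): [(21.2841, 0) (61, 0) (61, 26) (53.2948, 26)]  |A|=616.4739
3. ⊥bis P6·P1 via (27.18,14.225): [(21.2841, 0) (61, 0) (61, 26) (53.2948, 26)]  |A|=616.4739
4. ⊥bis P6·P2 via (47.21,7.66): [(43.7684, 18.2624) (21.2841, 0) (49.6965, 0)]  |A|=259.4385
5. ⊥bis P6·P3 via (22.82,13.27): [(43.7684, 18.2624) (21.2841, 0) (49.6965, 0)]  |A|=259.4385
6. ⊥bis P6·P4 via (40.495,14.2): [(44.5922, 15.7246) (37.3058, 13.0133) (21.2841, 0) (49.6965, 0)]  |A|=249.0761
7. ⊥bis P6·P5 via (33.39,10.7): [(44.5922, 15.7246) (37.3058, 13.0133) (32.821, 9.3706) (28.8104, 0) (49.6965, 0)]  |A|=213.8134
8. ⊥bis P6·P7 via (39.64,5.07): [(44.5922, 15.7246) (37.3058, 13.0133) (36.8993, 12.6831) (41.4652, 0) (49.6965, 0)]  |A|=121.0971
9. ⊥bis P6·P8 via (34.405,3.98): [(44.5922, 15.7246) (37.3058, 13.0133) (36.8993, 12.6831) (41.4652, 0) (49.6965, 0)]  |A|=121.0971
10. ⊥bis P6·P9 via (27.67,15.185): [(44.5922, 15.7246) (37.3058, 13.0133) (36.8993, 12.6831) (41.4652, 0) (49.6965, 0)]  |A|=121.0971
11. canonical 5-gon: [(44.5922, 15.7246) (37.3058, 13.0133) (36.8993, 12.6831) (41.4652, 0) (49.6965, 0)]
12. shoelace: 121.0971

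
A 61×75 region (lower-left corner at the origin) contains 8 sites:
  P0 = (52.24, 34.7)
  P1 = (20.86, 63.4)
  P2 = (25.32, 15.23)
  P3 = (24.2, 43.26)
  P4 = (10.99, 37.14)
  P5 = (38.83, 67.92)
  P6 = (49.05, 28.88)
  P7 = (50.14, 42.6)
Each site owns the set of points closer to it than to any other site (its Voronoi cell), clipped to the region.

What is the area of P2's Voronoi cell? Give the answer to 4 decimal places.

Area of P2's cell: 1043.2708

1. box [0,61]×[0,75]: [(0, 0) (61, 0) (61, 75) (0, 75)]
2. ⊥bis P2·P0 via (38.78,24.965): [(0, 0) (56.836, 0) (2.592, 75) (0, 75)]  |A|=2228.5508
3. ⊥bis P2·P1 via (23.09,39.315): [(0, 37.1771) (0, 0) (56.836, 0) (28.068, 39.7759)]  |A|=1652.0953
4. ⊥bis P2·P3 via (24.76,29.245): [(0, 28.2557) (0, 0) (56.836, 0) (35.3776, 29.6693)]  |A|=1342.9505
5. ⊥bis P2·P4 via (18.155,26.185): [(22.7083, 29.163) (0, 14.3109) (0, 0) (56.836, 0) (35.3776, 29.6693)]  |A|=1184.62
6. ⊥bis P2·P5 via (32.075,41.575): [(22.7083, 29.163) (0, 14.3109) (0, 0) (56.836, 0) (35.3776, 29.6693)]  |A|=1184.62
7. ⊥bis P2·P6 via (37.185,22.055): [(32.8629, 29.5688) (22.7083, 29.163) (0, 14.3109) (0, 0) (49.8715, 0)]  |A|=1043.2708
8. ⊥bis P2·P7 via (37.73,28.915): [(32.8629, 29.5688) (22.7083, 29.163) (0, 14.3109) (0, 0) (49.8715, 0)]  |A|=1043.2708
9. canonical 5-gon: [(32.8629, 29.5688) (22.7083, 29.163) (0, 14.3109) (0, 0) (49.8715, 0)]
10. shoelace: 1043.2708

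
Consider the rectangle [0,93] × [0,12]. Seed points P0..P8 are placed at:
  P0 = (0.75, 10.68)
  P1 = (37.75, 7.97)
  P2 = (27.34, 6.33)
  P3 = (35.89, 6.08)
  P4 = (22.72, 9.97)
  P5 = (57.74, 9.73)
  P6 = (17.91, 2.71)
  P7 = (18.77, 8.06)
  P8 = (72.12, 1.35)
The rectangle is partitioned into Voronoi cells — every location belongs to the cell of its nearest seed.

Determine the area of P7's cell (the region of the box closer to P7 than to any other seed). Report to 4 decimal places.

Area of P7's cell: 69.2067

1. box [0,93]×[0,12]: [(0, 0) (93, 0) (93, 12) (0, 12)]
2. ⊥bis P7·P0 via (9.76,9.37): [(8.3977, 0) (93, 0) (93, 12) (10.1424, 12)]  |A|=1004.7597
3. ⊥bis P7·P1 via (28.26,8.015): [(8.3977, 0) (28.222, 0) (28.2789, 12) (10.1424, 12)]  |A|=227.7651
4. ⊥bis P7·P2 via (23.055,7.195): [(8.3977, 0) (21.6026, 0) (24.025, 12) (10.1424, 12)]  |A|=162.525
5. ⊥bis P7·P3 via (27.33,7.07): [(8.3977, 0) (21.6026, 0) (24.025, 12) (10.1424, 12)]  |A|=162.525
6. ⊥bis P7·P4 via (20.745,9.015): [(8.3977, 0) (21.6026, 0) (22.6339, 5.1087) (19.3016, 12) (10.1424, 12)]  |A|=146.25
7. ⊥bis P7·P5 via (38.255,8.895): [(8.3977, 0) (21.6026, 0) (22.6339, 5.1087) (19.3016, 12) (10.1424, 12)]  |A|=146.25
8. ⊥bis P7·P6 via (18.34,5.385): [(9.3898, 6.8237) (22.5529, 4.7078) (22.6339, 5.1087) (19.3016, 12) (10.1424, 12)]  |A|=69.2067
9. ⊥bis P7·P8 via (45.445,4.705): [(9.3898, 6.8237) (22.5529, 4.7078) (22.6339, 5.1087) (19.3016, 12) (10.1424, 12)]  |A|=69.2067
10. canonical 5-gon: [(9.3898, 6.8237) (22.5529, 4.7078) (22.6339, 5.1087) (19.3016, 12) (10.1424, 12)]
11. shoelace: 69.2067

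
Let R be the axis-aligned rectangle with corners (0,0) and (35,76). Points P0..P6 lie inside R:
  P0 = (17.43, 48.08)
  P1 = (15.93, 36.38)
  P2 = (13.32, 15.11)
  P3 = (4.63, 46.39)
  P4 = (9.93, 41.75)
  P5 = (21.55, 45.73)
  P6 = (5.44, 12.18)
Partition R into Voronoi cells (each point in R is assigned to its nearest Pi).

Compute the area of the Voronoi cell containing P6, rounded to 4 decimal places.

Area of P6's cell: 257.8515

1. box [0,35]×[0,76]: [(0, 0) (35, 0) (35, 76) (0, 76)]
2. ⊥bis P6·P0 via (11.435,30.13): [(0, 33.9491) (0, 0) (35, 0) (35, 22.2597)]  |A|=983.6537
3. ⊥bis P6·P1 via (10.685,24.28): [(0, 28.9116) (0, 0) (35, 0) (35, 13.7402)]  |A|=746.4063
4. ⊥bis P6·P2 via (9.38,13.645): [(4.415, 26.9978) (0, 28.9116) (0, 0) (14.4536, 0)]  |A|=258.9309
5. ⊥bis P6·P3 via (5.035,29.285): [(4.415, 26.9978) (0, 28.9116) (0, 0) (14.4536, 0)]  |A|=258.9309
6. ⊥bis P6·P4 via (7.685,26.965): [(4.415, 26.9978) (2.7686, 27.7115) (0, 28.1319) (0, 0) (14.4536, 0)]  |A|=257.8515
7. ⊥bis P6·P5 via (13.495,28.955): [(4.415, 26.9978) (2.7686, 27.7115) (0, 28.1319) (0, 0) (14.4536, 0)]  |A|=257.8515
8. canonical 5-gon: [(4.415, 26.9978) (2.7686, 27.7115) (0, 28.1319) (0, 0) (14.4536, 0)]
9. shoelace: 257.8515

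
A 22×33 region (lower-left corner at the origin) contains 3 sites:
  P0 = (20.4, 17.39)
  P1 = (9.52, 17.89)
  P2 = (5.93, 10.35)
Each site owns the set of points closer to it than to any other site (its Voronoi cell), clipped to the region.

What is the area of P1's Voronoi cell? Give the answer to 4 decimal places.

1. box [0,22]×[0,33]: [(0, 0) (22, 0) (22, 33) (0, 33)]
2. ⊥bis P1·P0 via (14.96,17.64): [(0, 0) (14.1493, 0) (15.6659, 33) (0, 33)]  |A|=491.9511
3. ⊥bis P1·P2 via (7.725,14.12): [(0, 17.7981) (14.6468, 10.8244) (15.6659, 33) (0, 33)]  |A|=285.0301
4. canonical 4-gon: [(0, 17.7981) (14.6468, 10.8244) (15.6659, 33) (0, 33)]
5. shoelace: 285.0301

Area of P1's cell: 285.0301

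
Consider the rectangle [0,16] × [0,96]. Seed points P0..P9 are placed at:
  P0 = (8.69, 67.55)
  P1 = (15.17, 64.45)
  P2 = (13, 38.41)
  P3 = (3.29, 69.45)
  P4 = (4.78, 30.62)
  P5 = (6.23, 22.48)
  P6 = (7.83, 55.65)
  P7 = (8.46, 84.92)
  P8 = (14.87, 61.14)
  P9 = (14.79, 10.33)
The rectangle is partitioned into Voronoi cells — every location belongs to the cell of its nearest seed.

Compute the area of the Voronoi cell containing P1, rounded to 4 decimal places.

Area of P1's cell: 31.9295

1. box [0,16]×[0,96]: [(0, 0) (16, 0) (16, 96) (0, 96)]
2. ⊥bis P1·P0 via (11.93,66): [(0, 41.0625) (0, 0) (16, 0) (16, 74.5076)]  |A|=924.5605
3. ⊥bis P1·P2 via (14.085,51.43): [(5.3096, 52.1613) (16, 51.2704) (16, 74.5076)]  |A|=124.2072
4. ⊥bis P1·P3 via (9.23,66.95): [(5.3096, 52.1613) (16, 51.2704) (16, 74.5076)]  |A|=124.2072
5. ⊥bis P1·P4 via (9.975,47.535): [(5.3096, 52.1613) (16, 51.2704) (16, 74.5076)]  |A|=124.2072
6. ⊥bis P1·P5 via (10.7,43.465): [(5.3096, 52.1613) (16, 51.2704) (16, 74.5076)]  |A|=124.2072
7. ⊥bis P1·P6 via (11.5,60.05): [(9.7728, 61.4907) (16, 56.2966) (16, 74.5076)]  |A|=56.7022
8. ⊥bis P1·P7 via (11.815,74.685): [(9.7728, 61.4907) (16, 56.2966) (16, 74.5076)]  |A|=56.7022
9. ⊥bis P1·P8 via (15.02,62.795): [(10.5889, 63.1966) (16, 62.7062) (16, 74.5076)]  |A|=31.9295
10. ⊥bis P1·P9 via (14.98,37.39): [(10.5889, 63.1966) (16, 62.7062) (16, 74.5076)]  |A|=31.9295
11. canonical 3-gon: [(10.5889, 63.1966) (16, 62.7062) (16, 74.5076)]
12. shoelace: 31.9295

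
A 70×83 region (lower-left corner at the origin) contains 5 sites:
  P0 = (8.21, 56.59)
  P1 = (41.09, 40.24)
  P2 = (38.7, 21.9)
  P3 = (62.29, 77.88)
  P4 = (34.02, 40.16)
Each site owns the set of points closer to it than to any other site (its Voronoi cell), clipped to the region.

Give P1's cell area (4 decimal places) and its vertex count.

1. box [0,70]×[0,83]: [(0, 0) (70, 0) (70, 83) (0, 83)]
2. ⊥bis P1·P0 via (24.65,48.415): [(0.575, 0) (70, 0) (70, 83) (41.8478, 83)]  |A|=4049.4515
3. ⊥bis P1·P2 via (39.895,31.07): [(17.4777, 33.9913) (70, 27.1468) (70, 83) (41.8478, 83)]  |A|=2156.6197
4. ⊥bis P1·P3 via (51.69,59.06): [(34.7014, 68.6285) (17.4777, 33.9913) (70, 27.1468) (70, 48.7472)]  |A|=1349.7883
5. ⊥bis P1·P4 via (37.555,40.2): [(37.2496, 67.1933) (37.655, 31.3619) (70, 27.1468) (70, 48.7472)]  |A|=932.3402
6. canonical 4-gon: [(37.2496, 67.1933) (37.655, 31.3619) (70, 27.1468) (70, 48.7472)]
7. shoelace: 932.3402

Area of P1's cell: 932.3402 (4 vertices)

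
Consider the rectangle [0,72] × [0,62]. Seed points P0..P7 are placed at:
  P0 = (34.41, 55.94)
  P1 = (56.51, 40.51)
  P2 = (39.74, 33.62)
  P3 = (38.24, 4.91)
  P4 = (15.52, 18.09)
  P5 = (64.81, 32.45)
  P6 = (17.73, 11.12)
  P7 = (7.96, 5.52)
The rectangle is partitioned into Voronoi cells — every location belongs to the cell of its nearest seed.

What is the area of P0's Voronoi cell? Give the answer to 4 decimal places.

1. box [0,72]×[0,62]: [(0, 0) (72, 0) (72, 62) (0, 62)]
2. ⊥bis P0·P1 via (45.46,48.225): [(0, 0) (11.7898, 0) (55.0776, 62) (0, 62)]  |A|=2072.8879
3. ⊥bis P0·P2 via (37.075,44.78): [(0, 35.9265) (44.2512, 46.4937) (55.0776, 62) (0, 62)]  |A|=1003.9169
4. ⊥bis P0·P3 via (36.325,30.425): [(0, 35.9265) (44.2512, 46.4937) (55.0776, 62) (0, 62)]  |A|=1003.9169
5. ⊥bis P0·P4 via (24.965,37.015): [(0, 49.4744) (18.3607, 40.311) (44.2512, 46.4937) (55.0776, 62) (0, 62)]  |A|=879.5424
6. ⊥bis P0·P5 via (49.61,44.195): [(0, 49.4744) (18.3607, 40.311) (44.2512, 46.4937) (55.0776, 62) (0, 62)]  |A|=879.5424
7. ⊥bis P0·P6 via (26.07,33.53): [(0, 49.4744) (18.3607, 40.311) (44.2512, 46.4937) (55.0776, 62) (0, 62)]  |A|=879.5424
8. ⊥bis P0·P7 via (21.185,30.73): [(0, 49.4744) (18.3607, 40.311) (44.2512, 46.4937) (55.0776, 62) (0, 62)]  |A|=879.5424
9. canonical 5-gon: [(0, 49.4744) (18.3607, 40.311) (44.2512, 46.4937) (55.0776, 62) (0, 62)]
10. shoelace: 879.5424

Area of P0's cell: 879.5424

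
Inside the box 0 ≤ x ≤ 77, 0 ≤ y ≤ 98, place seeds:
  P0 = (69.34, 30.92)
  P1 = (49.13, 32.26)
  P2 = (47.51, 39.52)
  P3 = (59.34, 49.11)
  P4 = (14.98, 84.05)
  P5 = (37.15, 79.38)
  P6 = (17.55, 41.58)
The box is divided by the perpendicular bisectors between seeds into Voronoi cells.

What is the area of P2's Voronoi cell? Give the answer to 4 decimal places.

Area of P2's cell: 423.2134

1. box [0,77]×[0,98]: [(0, 0) (77, 0) (77, 98) (0, 98)]
2. ⊥bis P2·P0 via (58.425,35.22): [(0, 0) (44.55, 0) (77, 82.3703) (77, 98) (0, 98)]  |A|=6209.5411
3. ⊥bis P2·P1 via (48.32,35.89): [(0, 25.1079) (59.6883, 38.4267) (77, 82.3703) (77, 98) (0, 98)]  |A|=4604.2639
4. ⊥bis P2·P3 via (53.425,44.315): [(0, 25.1079) (58.4266, 38.1452) (9.9052, 98) (0, 98)]  |A|=2425.8562
5. ⊥bis P2·P4 via (31.245,61.785): [(0, 38.9599) (0, 25.1079) (58.4266, 38.1452) (36.2808, 65.4637)]  |A|=1193.7075
6. ⊥bis P2·P5 via (42.33,59.45): [(20.1613, 53.6881) (0, 38.9599) (0, 25.1079) (58.4266, 38.1452) (41.3601, 59.1979)]  |A|=1113.3005
7. ⊥bis P2·P6 via (32.53,40.55): [(33.6749, 57.2004) (31.9586, 32.2391) (58.4266, 38.1452) (41.3601, 59.1979)]  |A|=423.2134
8. canonical 4-gon: [(33.6749, 57.2004) (31.9586, 32.2391) (58.4266, 38.1452) (41.3601, 59.1979)]
9. shoelace: 423.2134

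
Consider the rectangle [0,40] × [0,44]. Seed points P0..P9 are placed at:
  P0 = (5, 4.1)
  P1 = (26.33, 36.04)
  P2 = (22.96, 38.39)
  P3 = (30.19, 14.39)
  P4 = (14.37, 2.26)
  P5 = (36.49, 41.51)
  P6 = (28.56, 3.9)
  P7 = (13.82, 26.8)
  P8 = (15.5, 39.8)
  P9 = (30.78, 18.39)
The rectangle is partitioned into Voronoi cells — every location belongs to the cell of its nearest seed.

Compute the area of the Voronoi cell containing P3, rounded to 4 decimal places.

Area of P3's cell: 156.4946

1. box [0,40]×[0,44]: [(0, 0) (40, 0) (40, 44) (0, 44)]
2. ⊥bis P3·P0 via (17.595,9.245): [(21.3715, 0) (40, 0) (40, 44) (3.3977, 44)]  |A|=1215.0758
3. ⊥bis P3·P1 via (28.26,25.215): [(12.2382, 22.3585) (21.3715, 0) (40, 0) (40, 27.3081)]  |A|=587.3132
4. ⊥bis P3·P2 via (26.575,26.39): [(14.5757, 22.7752) (12.3428, 22.1025) (21.3715, 0) (40, 0) (40, 27.3081)]  |A|=586.9923
5. ⊥bis P3·P4 via (22.28,8.325): [(14.5757, 22.7752) (12.3428, 22.1025) (13.0573, 20.3532) (28.6632, 0) (40, 0) (40, 27.3081)]  |A|=512.7878
6. ⊥bis P3·P5 via (33.34,27.95): [(37.7952, 26.915) (14.5757, 22.7752) (12.3428, 22.1025) (13.0573, 20.3532) (28.6632, 0) (40, 0) (40, 26.4029)]  |A|=511.7899
7. ⊥bis P3·P6 via (29.375,9.145): [(37.7952, 26.915) (14.5757, 22.7752) (12.3428, 22.1025) (13.0573, 20.3532) (20.6066, 10.5075) (40, 7.494) (40, 26.4029)]  |A|=379.5618
8. ⊥bis P3·P7 via (22.005,20.595): [(37.7952, 26.915) (25.0772, 24.6475) (17.4644, 14.6055) (20.6066, 10.5075) (40, 7.494) (40, 26.4029)]  |A|=322.0666
9. ⊥bis P3·P8 via (22.845,27.095): [(37.7952, 26.915) (25.0772, 24.6475) (17.4644, 14.6055) (20.6066, 10.5075) (40, 7.494) (40, 26.4029)]  |A|=322.0666
10. ⊥bis P3·P9 via (30.485,16.39): [(19.9907, 17.9379) (17.4644, 14.6055) (20.6066, 10.5075) (40, 7.494) (40, 14.9865)]  |A|=156.4946
11. canonical 5-gon: [(19.9907, 17.9379) (17.4644, 14.6055) (20.6066, 10.5075) (40, 7.494) (40, 14.9865)]
12. shoelace: 156.4946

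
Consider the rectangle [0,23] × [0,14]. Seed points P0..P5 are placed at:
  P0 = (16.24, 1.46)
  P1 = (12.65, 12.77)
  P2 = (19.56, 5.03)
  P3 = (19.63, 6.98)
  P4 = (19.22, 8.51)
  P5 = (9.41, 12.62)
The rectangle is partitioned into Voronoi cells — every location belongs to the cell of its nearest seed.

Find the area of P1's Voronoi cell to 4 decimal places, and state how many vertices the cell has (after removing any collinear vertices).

Area of P1's cell: 34.1534 (4 vertices)

1. box [0,23]×[0,14]: [(0, 0) (23, 0) (23, 14) (0, 14)]
2. ⊥bis P1·P0 via (14.445,7.115): [(0, 2.5299) (23, 9.8305) (23, 14) (0, 14)]  |A|=179.8553
3. ⊥bis P1·P2 via (16.105,8.9): [(0, 2.5299) (13.9183, 6.9478) (21.8176, 14) (0, 14)]  |A|=156.7531
4. ⊥bis P1·P3 via (16.14,9.875): [(0, 2.5299) (13.6381, 6.8589) (19.5617, 14) (0, 14)]  |A|=148.0616
5. ⊥bis P1·P4 via (15.935,10.64): [(0, 2.5299) (13.4432, 6.797) (18.1136, 14) (0, 14)]  |A|=142.3336
6. ⊥bis P1·P5 via (11.03,12.695): [(11.334, 6.1275) (13.4432, 6.797) (18.1136, 14) (10.9696, 14)]  |A|=34.1534
7. canonical 4-gon: [(11.334, 6.1275) (13.4432, 6.797) (18.1136, 14) (10.9696, 14)]
8. shoelace: 34.1534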